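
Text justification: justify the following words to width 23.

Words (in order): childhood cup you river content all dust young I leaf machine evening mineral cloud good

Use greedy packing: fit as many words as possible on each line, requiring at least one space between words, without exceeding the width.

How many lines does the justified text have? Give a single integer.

Line 1: ['childhood', 'cup', 'you', 'river'] (min_width=23, slack=0)
Line 2: ['content', 'all', 'dust', 'young'] (min_width=22, slack=1)
Line 3: ['I', 'leaf', 'machine', 'evening'] (min_width=22, slack=1)
Line 4: ['mineral', 'cloud', 'good'] (min_width=18, slack=5)
Total lines: 4

Answer: 4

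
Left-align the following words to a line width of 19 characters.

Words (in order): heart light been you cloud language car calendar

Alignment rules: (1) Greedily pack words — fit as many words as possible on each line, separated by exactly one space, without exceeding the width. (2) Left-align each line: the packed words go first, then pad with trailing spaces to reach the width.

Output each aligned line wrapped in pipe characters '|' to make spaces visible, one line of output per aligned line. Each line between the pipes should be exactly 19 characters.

Answer: |heart light been   |
|you cloud language |
|car calendar       |

Derivation:
Line 1: ['heart', 'light', 'been'] (min_width=16, slack=3)
Line 2: ['you', 'cloud', 'language'] (min_width=18, slack=1)
Line 3: ['car', 'calendar'] (min_width=12, slack=7)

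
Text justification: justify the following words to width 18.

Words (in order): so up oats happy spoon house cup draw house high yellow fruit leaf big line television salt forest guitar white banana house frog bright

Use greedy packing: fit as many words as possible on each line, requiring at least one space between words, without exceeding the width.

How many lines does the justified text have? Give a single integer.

Line 1: ['so', 'up', 'oats', 'happy'] (min_width=16, slack=2)
Line 2: ['spoon', 'house', 'cup'] (min_width=15, slack=3)
Line 3: ['draw', 'house', 'high'] (min_width=15, slack=3)
Line 4: ['yellow', 'fruit', 'leaf'] (min_width=17, slack=1)
Line 5: ['big', 'line'] (min_width=8, slack=10)
Line 6: ['television', 'salt'] (min_width=15, slack=3)
Line 7: ['forest', 'guitar'] (min_width=13, slack=5)
Line 8: ['white', 'banana', 'house'] (min_width=18, slack=0)
Line 9: ['frog', 'bright'] (min_width=11, slack=7)
Total lines: 9

Answer: 9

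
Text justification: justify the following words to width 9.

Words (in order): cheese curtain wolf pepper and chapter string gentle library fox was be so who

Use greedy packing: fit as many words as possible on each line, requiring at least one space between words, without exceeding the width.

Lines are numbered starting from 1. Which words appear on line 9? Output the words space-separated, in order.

Line 1: ['cheese'] (min_width=6, slack=3)
Line 2: ['curtain'] (min_width=7, slack=2)
Line 3: ['wolf'] (min_width=4, slack=5)
Line 4: ['pepper'] (min_width=6, slack=3)
Line 5: ['and'] (min_width=3, slack=6)
Line 6: ['chapter'] (min_width=7, slack=2)
Line 7: ['string'] (min_width=6, slack=3)
Line 8: ['gentle'] (min_width=6, slack=3)
Line 9: ['library'] (min_width=7, slack=2)
Line 10: ['fox', 'was'] (min_width=7, slack=2)
Line 11: ['be', 'so', 'who'] (min_width=9, slack=0)

Answer: library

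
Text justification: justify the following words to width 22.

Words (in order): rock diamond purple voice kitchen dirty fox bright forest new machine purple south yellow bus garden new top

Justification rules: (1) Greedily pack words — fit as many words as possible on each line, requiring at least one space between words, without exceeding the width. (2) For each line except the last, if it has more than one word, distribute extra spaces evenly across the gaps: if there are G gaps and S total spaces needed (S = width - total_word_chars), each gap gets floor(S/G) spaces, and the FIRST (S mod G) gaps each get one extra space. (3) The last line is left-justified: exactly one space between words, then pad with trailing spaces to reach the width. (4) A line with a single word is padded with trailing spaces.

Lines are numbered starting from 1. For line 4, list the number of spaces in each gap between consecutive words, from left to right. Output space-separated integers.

Answer: 2 2

Derivation:
Line 1: ['rock', 'diamond', 'purple'] (min_width=19, slack=3)
Line 2: ['voice', 'kitchen', 'dirty'] (min_width=19, slack=3)
Line 3: ['fox', 'bright', 'forest', 'new'] (min_width=21, slack=1)
Line 4: ['machine', 'purple', 'south'] (min_width=20, slack=2)
Line 5: ['yellow', 'bus', 'garden', 'new'] (min_width=21, slack=1)
Line 6: ['top'] (min_width=3, slack=19)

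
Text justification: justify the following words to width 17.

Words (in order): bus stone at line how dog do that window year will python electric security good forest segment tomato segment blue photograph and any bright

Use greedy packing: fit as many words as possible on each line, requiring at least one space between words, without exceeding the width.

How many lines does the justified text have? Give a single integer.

Answer: 9

Derivation:
Line 1: ['bus', 'stone', 'at', 'line'] (min_width=17, slack=0)
Line 2: ['how', 'dog', 'do', 'that'] (min_width=15, slack=2)
Line 3: ['window', 'year', 'will'] (min_width=16, slack=1)
Line 4: ['python', 'electric'] (min_width=15, slack=2)
Line 5: ['security', 'good'] (min_width=13, slack=4)
Line 6: ['forest', 'segment'] (min_width=14, slack=3)
Line 7: ['tomato', 'segment'] (min_width=14, slack=3)
Line 8: ['blue', 'photograph'] (min_width=15, slack=2)
Line 9: ['and', 'any', 'bright'] (min_width=14, slack=3)
Total lines: 9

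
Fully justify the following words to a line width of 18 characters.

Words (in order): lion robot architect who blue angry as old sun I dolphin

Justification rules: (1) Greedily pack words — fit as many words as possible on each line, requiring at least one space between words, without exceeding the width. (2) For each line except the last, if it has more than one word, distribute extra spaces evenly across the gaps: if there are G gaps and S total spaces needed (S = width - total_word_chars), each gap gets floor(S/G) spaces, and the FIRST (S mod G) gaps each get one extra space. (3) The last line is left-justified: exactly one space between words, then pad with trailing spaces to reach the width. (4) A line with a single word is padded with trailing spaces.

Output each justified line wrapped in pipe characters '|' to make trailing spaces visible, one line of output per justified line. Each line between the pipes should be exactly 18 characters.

Answer: |lion         robot|
|architect who blue|
|angry as old sun I|
|dolphin           |

Derivation:
Line 1: ['lion', 'robot'] (min_width=10, slack=8)
Line 2: ['architect', 'who', 'blue'] (min_width=18, slack=0)
Line 3: ['angry', 'as', 'old', 'sun', 'I'] (min_width=18, slack=0)
Line 4: ['dolphin'] (min_width=7, slack=11)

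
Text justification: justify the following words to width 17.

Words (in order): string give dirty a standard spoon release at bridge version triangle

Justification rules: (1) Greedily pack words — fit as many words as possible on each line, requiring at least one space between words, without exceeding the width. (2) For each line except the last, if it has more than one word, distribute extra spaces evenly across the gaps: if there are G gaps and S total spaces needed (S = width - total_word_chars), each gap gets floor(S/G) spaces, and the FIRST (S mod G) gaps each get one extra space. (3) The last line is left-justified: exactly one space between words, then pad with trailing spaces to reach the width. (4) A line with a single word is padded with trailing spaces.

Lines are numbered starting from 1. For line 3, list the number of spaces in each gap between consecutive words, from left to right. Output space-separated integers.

Line 1: ['string', 'give', 'dirty'] (min_width=17, slack=0)
Line 2: ['a', 'standard', 'spoon'] (min_width=16, slack=1)
Line 3: ['release', 'at', 'bridge'] (min_width=17, slack=0)
Line 4: ['version', 'triangle'] (min_width=16, slack=1)

Answer: 1 1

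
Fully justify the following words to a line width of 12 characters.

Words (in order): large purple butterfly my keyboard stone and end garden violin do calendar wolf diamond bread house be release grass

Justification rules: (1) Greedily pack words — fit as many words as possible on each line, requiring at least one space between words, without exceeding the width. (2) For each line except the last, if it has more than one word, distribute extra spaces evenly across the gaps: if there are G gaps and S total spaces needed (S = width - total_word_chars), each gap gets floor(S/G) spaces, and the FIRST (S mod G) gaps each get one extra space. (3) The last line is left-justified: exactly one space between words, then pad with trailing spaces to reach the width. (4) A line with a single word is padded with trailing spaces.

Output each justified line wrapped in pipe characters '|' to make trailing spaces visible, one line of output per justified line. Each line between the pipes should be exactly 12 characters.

Answer: |large purple|
|butterfly my|
|keyboard    |
|stone    and|
|end   garden|
|violin    do|
|calendar    |
|wolf diamond|
|bread  house|
|be   release|
|grass       |

Derivation:
Line 1: ['large', 'purple'] (min_width=12, slack=0)
Line 2: ['butterfly', 'my'] (min_width=12, slack=0)
Line 3: ['keyboard'] (min_width=8, slack=4)
Line 4: ['stone', 'and'] (min_width=9, slack=3)
Line 5: ['end', 'garden'] (min_width=10, slack=2)
Line 6: ['violin', 'do'] (min_width=9, slack=3)
Line 7: ['calendar'] (min_width=8, slack=4)
Line 8: ['wolf', 'diamond'] (min_width=12, slack=0)
Line 9: ['bread', 'house'] (min_width=11, slack=1)
Line 10: ['be', 'release'] (min_width=10, slack=2)
Line 11: ['grass'] (min_width=5, slack=7)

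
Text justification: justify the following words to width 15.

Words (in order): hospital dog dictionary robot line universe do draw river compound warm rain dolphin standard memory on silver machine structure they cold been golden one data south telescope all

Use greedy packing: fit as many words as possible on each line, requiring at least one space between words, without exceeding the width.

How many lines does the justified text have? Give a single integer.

Line 1: ['hospital', 'dog'] (min_width=12, slack=3)
Line 2: ['dictionary'] (min_width=10, slack=5)
Line 3: ['robot', 'line'] (min_width=10, slack=5)
Line 4: ['universe', 'do'] (min_width=11, slack=4)
Line 5: ['draw', 'river'] (min_width=10, slack=5)
Line 6: ['compound', 'warm'] (min_width=13, slack=2)
Line 7: ['rain', 'dolphin'] (min_width=12, slack=3)
Line 8: ['standard', 'memory'] (min_width=15, slack=0)
Line 9: ['on', 'silver'] (min_width=9, slack=6)
Line 10: ['machine'] (min_width=7, slack=8)
Line 11: ['structure', 'they'] (min_width=14, slack=1)
Line 12: ['cold', 'been'] (min_width=9, slack=6)
Line 13: ['golden', 'one', 'data'] (min_width=15, slack=0)
Line 14: ['south', 'telescope'] (min_width=15, slack=0)
Line 15: ['all'] (min_width=3, slack=12)
Total lines: 15

Answer: 15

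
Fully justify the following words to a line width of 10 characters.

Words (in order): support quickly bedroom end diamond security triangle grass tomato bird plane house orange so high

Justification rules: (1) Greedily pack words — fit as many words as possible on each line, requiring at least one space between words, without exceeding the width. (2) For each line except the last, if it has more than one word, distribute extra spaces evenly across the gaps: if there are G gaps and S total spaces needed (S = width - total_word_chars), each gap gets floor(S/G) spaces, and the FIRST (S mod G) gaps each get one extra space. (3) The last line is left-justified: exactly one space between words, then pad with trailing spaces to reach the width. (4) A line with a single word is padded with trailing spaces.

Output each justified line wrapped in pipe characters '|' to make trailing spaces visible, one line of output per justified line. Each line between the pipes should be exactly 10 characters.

Line 1: ['support'] (min_width=7, slack=3)
Line 2: ['quickly'] (min_width=7, slack=3)
Line 3: ['bedroom'] (min_width=7, slack=3)
Line 4: ['end'] (min_width=3, slack=7)
Line 5: ['diamond'] (min_width=7, slack=3)
Line 6: ['security'] (min_width=8, slack=2)
Line 7: ['triangle'] (min_width=8, slack=2)
Line 8: ['grass'] (min_width=5, slack=5)
Line 9: ['tomato'] (min_width=6, slack=4)
Line 10: ['bird', 'plane'] (min_width=10, slack=0)
Line 11: ['house'] (min_width=5, slack=5)
Line 12: ['orange', 'so'] (min_width=9, slack=1)
Line 13: ['high'] (min_width=4, slack=6)

Answer: |support   |
|quickly   |
|bedroom   |
|end       |
|diamond   |
|security  |
|triangle  |
|grass     |
|tomato    |
|bird plane|
|house     |
|orange  so|
|high      |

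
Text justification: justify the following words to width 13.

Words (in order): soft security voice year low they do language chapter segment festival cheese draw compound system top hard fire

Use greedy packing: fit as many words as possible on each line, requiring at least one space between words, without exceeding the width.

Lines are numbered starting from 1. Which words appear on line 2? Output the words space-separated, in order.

Answer: voice year

Derivation:
Line 1: ['soft', 'security'] (min_width=13, slack=0)
Line 2: ['voice', 'year'] (min_width=10, slack=3)
Line 3: ['low', 'they', 'do'] (min_width=11, slack=2)
Line 4: ['language'] (min_width=8, slack=5)
Line 5: ['chapter'] (min_width=7, slack=6)
Line 6: ['segment'] (min_width=7, slack=6)
Line 7: ['festival'] (min_width=8, slack=5)
Line 8: ['cheese', 'draw'] (min_width=11, slack=2)
Line 9: ['compound'] (min_width=8, slack=5)
Line 10: ['system', 'top'] (min_width=10, slack=3)
Line 11: ['hard', 'fire'] (min_width=9, slack=4)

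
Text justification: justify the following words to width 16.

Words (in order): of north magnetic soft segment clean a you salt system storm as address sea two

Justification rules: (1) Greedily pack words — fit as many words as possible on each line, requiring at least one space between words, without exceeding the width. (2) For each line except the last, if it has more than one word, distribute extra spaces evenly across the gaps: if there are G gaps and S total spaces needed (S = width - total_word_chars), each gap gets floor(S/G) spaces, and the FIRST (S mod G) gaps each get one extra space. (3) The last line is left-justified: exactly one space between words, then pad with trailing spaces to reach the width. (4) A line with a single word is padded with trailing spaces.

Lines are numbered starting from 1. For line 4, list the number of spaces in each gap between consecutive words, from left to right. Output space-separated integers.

Answer: 2 1

Derivation:
Line 1: ['of', 'north'] (min_width=8, slack=8)
Line 2: ['magnetic', 'soft'] (min_width=13, slack=3)
Line 3: ['segment', 'clean', 'a'] (min_width=15, slack=1)
Line 4: ['you', 'salt', 'system'] (min_width=15, slack=1)
Line 5: ['storm', 'as', 'address'] (min_width=16, slack=0)
Line 6: ['sea', 'two'] (min_width=7, slack=9)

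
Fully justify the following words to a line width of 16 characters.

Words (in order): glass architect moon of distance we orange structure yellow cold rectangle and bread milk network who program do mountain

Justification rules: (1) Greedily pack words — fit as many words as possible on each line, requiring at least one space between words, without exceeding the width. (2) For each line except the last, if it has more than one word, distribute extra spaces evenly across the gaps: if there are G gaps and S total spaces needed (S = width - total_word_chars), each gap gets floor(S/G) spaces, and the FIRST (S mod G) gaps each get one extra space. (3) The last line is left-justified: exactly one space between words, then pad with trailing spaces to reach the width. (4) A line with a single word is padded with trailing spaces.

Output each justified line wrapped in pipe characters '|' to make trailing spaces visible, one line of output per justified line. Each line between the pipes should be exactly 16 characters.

Line 1: ['glass', 'architect'] (min_width=15, slack=1)
Line 2: ['moon', 'of', 'distance'] (min_width=16, slack=0)
Line 3: ['we', 'orange'] (min_width=9, slack=7)
Line 4: ['structure', 'yellow'] (min_width=16, slack=0)
Line 5: ['cold', 'rectangle'] (min_width=14, slack=2)
Line 6: ['and', 'bread', 'milk'] (min_width=14, slack=2)
Line 7: ['network', 'who'] (min_width=11, slack=5)
Line 8: ['program', 'do'] (min_width=10, slack=6)
Line 9: ['mountain'] (min_width=8, slack=8)

Answer: |glass  architect|
|moon of distance|
|we        orange|
|structure yellow|
|cold   rectangle|
|and  bread  milk|
|network      who|
|program       do|
|mountain        |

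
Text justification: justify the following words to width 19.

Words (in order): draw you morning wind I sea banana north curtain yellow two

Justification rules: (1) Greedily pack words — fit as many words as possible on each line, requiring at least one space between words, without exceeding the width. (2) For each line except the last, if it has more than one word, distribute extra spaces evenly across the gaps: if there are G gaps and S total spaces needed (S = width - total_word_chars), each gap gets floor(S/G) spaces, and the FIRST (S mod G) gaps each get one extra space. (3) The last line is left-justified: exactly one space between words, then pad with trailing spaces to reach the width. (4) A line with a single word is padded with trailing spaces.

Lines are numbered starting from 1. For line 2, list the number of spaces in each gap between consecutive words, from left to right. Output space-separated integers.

Line 1: ['draw', 'you', 'morning'] (min_width=16, slack=3)
Line 2: ['wind', 'I', 'sea', 'banana'] (min_width=17, slack=2)
Line 3: ['north', 'curtain'] (min_width=13, slack=6)
Line 4: ['yellow', 'two'] (min_width=10, slack=9)

Answer: 2 2 1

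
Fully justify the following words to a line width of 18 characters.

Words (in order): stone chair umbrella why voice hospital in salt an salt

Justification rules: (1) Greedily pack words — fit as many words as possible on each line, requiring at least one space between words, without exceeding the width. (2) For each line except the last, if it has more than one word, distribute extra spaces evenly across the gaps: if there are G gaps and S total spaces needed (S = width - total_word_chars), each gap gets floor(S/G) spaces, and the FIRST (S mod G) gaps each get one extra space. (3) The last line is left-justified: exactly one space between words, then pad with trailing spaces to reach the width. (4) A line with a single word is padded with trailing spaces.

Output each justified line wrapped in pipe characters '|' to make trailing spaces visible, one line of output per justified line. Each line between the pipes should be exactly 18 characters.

Line 1: ['stone', 'chair'] (min_width=11, slack=7)
Line 2: ['umbrella', 'why', 'voice'] (min_width=18, slack=0)
Line 3: ['hospital', 'in', 'salt'] (min_width=16, slack=2)
Line 4: ['an', 'salt'] (min_width=7, slack=11)

Answer: |stone        chair|
|umbrella why voice|
|hospital  in  salt|
|an salt           |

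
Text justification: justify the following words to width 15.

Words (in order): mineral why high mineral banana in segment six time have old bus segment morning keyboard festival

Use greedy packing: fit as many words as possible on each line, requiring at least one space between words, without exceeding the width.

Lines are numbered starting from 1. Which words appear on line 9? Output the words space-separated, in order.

Line 1: ['mineral', 'why'] (min_width=11, slack=4)
Line 2: ['high', 'mineral'] (min_width=12, slack=3)
Line 3: ['banana', 'in'] (min_width=9, slack=6)
Line 4: ['segment', 'six'] (min_width=11, slack=4)
Line 5: ['time', 'have', 'old'] (min_width=13, slack=2)
Line 6: ['bus', 'segment'] (min_width=11, slack=4)
Line 7: ['morning'] (min_width=7, slack=8)
Line 8: ['keyboard'] (min_width=8, slack=7)
Line 9: ['festival'] (min_width=8, slack=7)

Answer: festival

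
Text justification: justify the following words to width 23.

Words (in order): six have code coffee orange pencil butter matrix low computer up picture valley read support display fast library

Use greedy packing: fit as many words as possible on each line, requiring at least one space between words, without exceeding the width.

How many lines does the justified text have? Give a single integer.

Line 1: ['six', 'have', 'code', 'coffee'] (min_width=20, slack=3)
Line 2: ['orange', 'pencil', 'butter'] (min_width=20, slack=3)
Line 3: ['matrix', 'low', 'computer', 'up'] (min_width=22, slack=1)
Line 4: ['picture', 'valley', 'read'] (min_width=19, slack=4)
Line 5: ['support', 'display', 'fast'] (min_width=20, slack=3)
Line 6: ['library'] (min_width=7, slack=16)
Total lines: 6

Answer: 6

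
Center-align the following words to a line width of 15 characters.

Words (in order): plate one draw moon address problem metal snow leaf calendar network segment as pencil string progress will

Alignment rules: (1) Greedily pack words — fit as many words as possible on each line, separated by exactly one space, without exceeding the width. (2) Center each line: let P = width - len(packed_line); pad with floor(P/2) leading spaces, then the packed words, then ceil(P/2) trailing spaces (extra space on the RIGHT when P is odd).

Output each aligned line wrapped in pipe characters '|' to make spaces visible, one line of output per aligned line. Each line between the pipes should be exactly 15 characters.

Line 1: ['plate', 'one', 'draw'] (min_width=14, slack=1)
Line 2: ['moon', 'address'] (min_width=12, slack=3)
Line 3: ['problem', 'metal'] (min_width=13, slack=2)
Line 4: ['snow', 'leaf'] (min_width=9, slack=6)
Line 5: ['calendar'] (min_width=8, slack=7)
Line 6: ['network', 'segment'] (min_width=15, slack=0)
Line 7: ['as', 'pencil'] (min_width=9, slack=6)
Line 8: ['string', 'progress'] (min_width=15, slack=0)
Line 9: ['will'] (min_width=4, slack=11)

Answer: |plate one draw |
| moon address  |
| problem metal |
|   snow leaf   |
|   calendar    |
|network segment|
|   as pencil   |
|string progress|
|     will      |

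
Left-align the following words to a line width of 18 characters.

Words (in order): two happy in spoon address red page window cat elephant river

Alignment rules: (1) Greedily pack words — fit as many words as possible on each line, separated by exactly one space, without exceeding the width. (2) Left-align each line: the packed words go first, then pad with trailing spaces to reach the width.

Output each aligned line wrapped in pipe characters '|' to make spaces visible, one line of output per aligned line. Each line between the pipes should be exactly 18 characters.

Line 1: ['two', 'happy', 'in', 'spoon'] (min_width=18, slack=0)
Line 2: ['address', 'red', 'page'] (min_width=16, slack=2)
Line 3: ['window', 'cat'] (min_width=10, slack=8)
Line 4: ['elephant', 'river'] (min_width=14, slack=4)

Answer: |two happy in spoon|
|address red page  |
|window cat        |
|elephant river    |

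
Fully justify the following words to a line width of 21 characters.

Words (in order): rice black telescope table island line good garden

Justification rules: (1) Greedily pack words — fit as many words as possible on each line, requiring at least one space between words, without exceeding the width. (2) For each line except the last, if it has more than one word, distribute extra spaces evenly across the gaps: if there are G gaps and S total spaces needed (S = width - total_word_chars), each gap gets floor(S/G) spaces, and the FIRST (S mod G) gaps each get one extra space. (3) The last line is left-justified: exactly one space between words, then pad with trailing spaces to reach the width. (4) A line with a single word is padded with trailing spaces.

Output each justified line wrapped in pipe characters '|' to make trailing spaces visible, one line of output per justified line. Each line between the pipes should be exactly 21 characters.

Line 1: ['rice', 'black', 'telescope'] (min_width=20, slack=1)
Line 2: ['table', 'island', 'line'] (min_width=17, slack=4)
Line 3: ['good', 'garden'] (min_width=11, slack=10)

Answer: |rice  black telescope|
|table   island   line|
|good garden          |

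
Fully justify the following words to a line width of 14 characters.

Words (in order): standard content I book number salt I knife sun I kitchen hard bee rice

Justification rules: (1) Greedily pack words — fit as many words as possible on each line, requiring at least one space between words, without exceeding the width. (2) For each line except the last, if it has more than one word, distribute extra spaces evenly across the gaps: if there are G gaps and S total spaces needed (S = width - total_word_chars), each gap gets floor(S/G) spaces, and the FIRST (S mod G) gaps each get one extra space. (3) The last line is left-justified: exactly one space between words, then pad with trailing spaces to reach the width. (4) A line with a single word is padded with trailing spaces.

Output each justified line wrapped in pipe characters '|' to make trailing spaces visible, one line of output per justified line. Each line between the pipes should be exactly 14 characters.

Answer: |standard      |
|content I book|
|number  salt I|
|knife   sun  I|
|kitchen   hard|
|bee rice      |

Derivation:
Line 1: ['standard'] (min_width=8, slack=6)
Line 2: ['content', 'I', 'book'] (min_width=14, slack=0)
Line 3: ['number', 'salt', 'I'] (min_width=13, slack=1)
Line 4: ['knife', 'sun', 'I'] (min_width=11, slack=3)
Line 5: ['kitchen', 'hard'] (min_width=12, slack=2)
Line 6: ['bee', 'rice'] (min_width=8, slack=6)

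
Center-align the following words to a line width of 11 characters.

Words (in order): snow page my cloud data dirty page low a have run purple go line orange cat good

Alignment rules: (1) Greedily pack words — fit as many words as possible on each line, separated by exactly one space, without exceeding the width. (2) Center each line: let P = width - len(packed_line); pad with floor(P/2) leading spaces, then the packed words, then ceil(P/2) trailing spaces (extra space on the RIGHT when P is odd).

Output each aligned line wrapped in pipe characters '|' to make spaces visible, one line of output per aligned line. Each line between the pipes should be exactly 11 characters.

Line 1: ['snow', 'page'] (min_width=9, slack=2)
Line 2: ['my', 'cloud'] (min_width=8, slack=3)
Line 3: ['data', 'dirty'] (min_width=10, slack=1)
Line 4: ['page', 'low', 'a'] (min_width=10, slack=1)
Line 5: ['have', 'run'] (min_width=8, slack=3)
Line 6: ['purple', 'go'] (min_width=9, slack=2)
Line 7: ['line', 'orange'] (min_width=11, slack=0)
Line 8: ['cat', 'good'] (min_width=8, slack=3)

Answer: | snow page |
| my cloud  |
|data dirty |
|page low a |
| have run  |
| purple go |
|line orange|
| cat good  |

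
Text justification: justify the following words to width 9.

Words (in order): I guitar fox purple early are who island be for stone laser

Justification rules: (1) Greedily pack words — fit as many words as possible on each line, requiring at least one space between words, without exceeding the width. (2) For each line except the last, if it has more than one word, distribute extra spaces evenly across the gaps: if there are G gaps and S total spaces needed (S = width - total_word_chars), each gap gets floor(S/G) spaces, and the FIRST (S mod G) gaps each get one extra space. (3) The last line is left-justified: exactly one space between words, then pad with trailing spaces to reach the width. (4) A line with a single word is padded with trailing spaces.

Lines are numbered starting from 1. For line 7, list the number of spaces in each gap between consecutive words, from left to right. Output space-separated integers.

Line 1: ['I', 'guitar'] (min_width=8, slack=1)
Line 2: ['fox'] (min_width=3, slack=6)
Line 3: ['purple'] (min_width=6, slack=3)
Line 4: ['early', 'are'] (min_width=9, slack=0)
Line 5: ['who'] (min_width=3, slack=6)
Line 6: ['island', 'be'] (min_width=9, slack=0)
Line 7: ['for', 'stone'] (min_width=9, slack=0)
Line 8: ['laser'] (min_width=5, slack=4)

Answer: 1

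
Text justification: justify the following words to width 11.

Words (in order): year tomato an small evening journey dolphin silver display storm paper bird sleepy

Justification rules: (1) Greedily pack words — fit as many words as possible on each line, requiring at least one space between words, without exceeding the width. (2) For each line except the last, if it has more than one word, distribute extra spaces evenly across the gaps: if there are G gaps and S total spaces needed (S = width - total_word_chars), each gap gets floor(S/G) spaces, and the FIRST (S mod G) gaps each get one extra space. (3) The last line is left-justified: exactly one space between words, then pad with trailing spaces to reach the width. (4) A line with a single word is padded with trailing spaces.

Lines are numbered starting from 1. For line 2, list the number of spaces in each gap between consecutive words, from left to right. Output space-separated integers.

Answer: 4

Derivation:
Line 1: ['year', 'tomato'] (min_width=11, slack=0)
Line 2: ['an', 'small'] (min_width=8, slack=3)
Line 3: ['evening'] (min_width=7, slack=4)
Line 4: ['journey'] (min_width=7, slack=4)
Line 5: ['dolphin'] (min_width=7, slack=4)
Line 6: ['silver'] (min_width=6, slack=5)
Line 7: ['display'] (min_width=7, slack=4)
Line 8: ['storm', 'paper'] (min_width=11, slack=0)
Line 9: ['bird', 'sleepy'] (min_width=11, slack=0)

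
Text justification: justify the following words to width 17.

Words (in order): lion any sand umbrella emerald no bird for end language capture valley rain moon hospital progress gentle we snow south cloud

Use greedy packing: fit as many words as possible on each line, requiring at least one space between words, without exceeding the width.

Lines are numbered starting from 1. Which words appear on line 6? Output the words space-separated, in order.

Answer: hospital progress

Derivation:
Line 1: ['lion', 'any', 'sand'] (min_width=13, slack=4)
Line 2: ['umbrella', 'emerald'] (min_width=16, slack=1)
Line 3: ['no', 'bird', 'for', 'end'] (min_width=15, slack=2)
Line 4: ['language', 'capture'] (min_width=16, slack=1)
Line 5: ['valley', 'rain', 'moon'] (min_width=16, slack=1)
Line 6: ['hospital', 'progress'] (min_width=17, slack=0)
Line 7: ['gentle', 'we', 'snow'] (min_width=14, slack=3)
Line 8: ['south', 'cloud'] (min_width=11, slack=6)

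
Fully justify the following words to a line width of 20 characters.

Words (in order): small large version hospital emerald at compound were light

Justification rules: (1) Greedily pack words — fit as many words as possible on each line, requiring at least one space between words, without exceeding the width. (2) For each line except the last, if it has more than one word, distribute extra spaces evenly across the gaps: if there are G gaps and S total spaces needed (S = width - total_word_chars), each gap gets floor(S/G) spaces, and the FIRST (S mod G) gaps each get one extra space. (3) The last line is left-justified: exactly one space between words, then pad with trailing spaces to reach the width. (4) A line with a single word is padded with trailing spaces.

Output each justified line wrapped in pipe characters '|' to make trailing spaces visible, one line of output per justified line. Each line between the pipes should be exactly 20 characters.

Answer: |small  large version|
|hospital  emerald at|
|compound were light |

Derivation:
Line 1: ['small', 'large', 'version'] (min_width=19, slack=1)
Line 2: ['hospital', 'emerald', 'at'] (min_width=19, slack=1)
Line 3: ['compound', 'were', 'light'] (min_width=19, slack=1)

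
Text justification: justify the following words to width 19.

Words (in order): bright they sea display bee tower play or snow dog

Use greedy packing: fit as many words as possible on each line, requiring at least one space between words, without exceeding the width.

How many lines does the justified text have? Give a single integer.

Line 1: ['bright', 'they', 'sea'] (min_width=15, slack=4)
Line 2: ['display', 'bee', 'tower'] (min_width=17, slack=2)
Line 3: ['play', 'or', 'snow', 'dog'] (min_width=16, slack=3)
Total lines: 3

Answer: 3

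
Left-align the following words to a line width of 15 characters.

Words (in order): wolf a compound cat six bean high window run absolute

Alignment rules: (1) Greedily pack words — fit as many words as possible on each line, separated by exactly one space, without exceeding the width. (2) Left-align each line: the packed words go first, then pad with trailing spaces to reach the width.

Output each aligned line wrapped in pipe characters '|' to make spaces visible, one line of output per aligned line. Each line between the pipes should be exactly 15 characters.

Answer: |wolf a compound|
|cat six bean   |
|high window run|
|absolute       |

Derivation:
Line 1: ['wolf', 'a', 'compound'] (min_width=15, slack=0)
Line 2: ['cat', 'six', 'bean'] (min_width=12, slack=3)
Line 3: ['high', 'window', 'run'] (min_width=15, slack=0)
Line 4: ['absolute'] (min_width=8, slack=7)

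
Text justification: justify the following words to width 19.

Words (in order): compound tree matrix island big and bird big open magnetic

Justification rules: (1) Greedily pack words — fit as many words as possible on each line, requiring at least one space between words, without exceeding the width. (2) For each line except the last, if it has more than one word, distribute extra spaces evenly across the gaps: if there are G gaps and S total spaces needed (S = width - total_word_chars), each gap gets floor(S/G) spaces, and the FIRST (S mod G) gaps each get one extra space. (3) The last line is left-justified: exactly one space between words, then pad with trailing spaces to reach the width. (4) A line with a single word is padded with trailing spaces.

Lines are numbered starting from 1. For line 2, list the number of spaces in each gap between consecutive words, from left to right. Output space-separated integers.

Line 1: ['compound', 'tree'] (min_width=13, slack=6)
Line 2: ['matrix', 'island', 'big'] (min_width=17, slack=2)
Line 3: ['and', 'bird', 'big', 'open'] (min_width=17, slack=2)
Line 4: ['magnetic'] (min_width=8, slack=11)

Answer: 2 2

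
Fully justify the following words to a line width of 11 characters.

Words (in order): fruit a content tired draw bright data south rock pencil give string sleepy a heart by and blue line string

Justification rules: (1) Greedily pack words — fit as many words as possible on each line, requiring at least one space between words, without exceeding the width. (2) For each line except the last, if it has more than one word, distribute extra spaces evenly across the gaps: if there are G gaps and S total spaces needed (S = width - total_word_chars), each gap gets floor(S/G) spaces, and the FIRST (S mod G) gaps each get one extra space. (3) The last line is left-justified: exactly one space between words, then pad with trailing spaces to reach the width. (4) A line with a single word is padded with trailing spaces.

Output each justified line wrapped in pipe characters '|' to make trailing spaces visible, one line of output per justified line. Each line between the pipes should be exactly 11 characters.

Line 1: ['fruit', 'a'] (min_width=7, slack=4)
Line 2: ['content'] (min_width=7, slack=4)
Line 3: ['tired', 'draw'] (min_width=10, slack=1)
Line 4: ['bright', 'data'] (min_width=11, slack=0)
Line 5: ['south', 'rock'] (min_width=10, slack=1)
Line 6: ['pencil', 'give'] (min_width=11, slack=0)
Line 7: ['string'] (min_width=6, slack=5)
Line 8: ['sleepy', 'a'] (min_width=8, slack=3)
Line 9: ['heart', 'by'] (min_width=8, slack=3)
Line 10: ['and', 'blue'] (min_width=8, slack=3)
Line 11: ['line', 'string'] (min_width=11, slack=0)

Answer: |fruit     a|
|content    |
|tired  draw|
|bright data|
|south  rock|
|pencil give|
|string     |
|sleepy    a|
|heart    by|
|and    blue|
|line string|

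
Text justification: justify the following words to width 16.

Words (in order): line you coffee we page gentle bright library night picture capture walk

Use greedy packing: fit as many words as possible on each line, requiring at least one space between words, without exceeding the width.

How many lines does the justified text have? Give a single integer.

Answer: 5

Derivation:
Line 1: ['line', 'you', 'coffee'] (min_width=15, slack=1)
Line 2: ['we', 'page', 'gentle'] (min_width=14, slack=2)
Line 3: ['bright', 'library'] (min_width=14, slack=2)
Line 4: ['night', 'picture'] (min_width=13, slack=3)
Line 5: ['capture', 'walk'] (min_width=12, slack=4)
Total lines: 5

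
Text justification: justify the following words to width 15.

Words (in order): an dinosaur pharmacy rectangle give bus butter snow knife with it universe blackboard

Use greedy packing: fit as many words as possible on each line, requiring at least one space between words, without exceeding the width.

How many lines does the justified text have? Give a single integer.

Answer: 7

Derivation:
Line 1: ['an', 'dinosaur'] (min_width=11, slack=4)
Line 2: ['pharmacy'] (min_width=8, slack=7)
Line 3: ['rectangle', 'give'] (min_width=14, slack=1)
Line 4: ['bus', 'butter', 'snow'] (min_width=15, slack=0)
Line 5: ['knife', 'with', 'it'] (min_width=13, slack=2)
Line 6: ['universe'] (min_width=8, slack=7)
Line 7: ['blackboard'] (min_width=10, slack=5)
Total lines: 7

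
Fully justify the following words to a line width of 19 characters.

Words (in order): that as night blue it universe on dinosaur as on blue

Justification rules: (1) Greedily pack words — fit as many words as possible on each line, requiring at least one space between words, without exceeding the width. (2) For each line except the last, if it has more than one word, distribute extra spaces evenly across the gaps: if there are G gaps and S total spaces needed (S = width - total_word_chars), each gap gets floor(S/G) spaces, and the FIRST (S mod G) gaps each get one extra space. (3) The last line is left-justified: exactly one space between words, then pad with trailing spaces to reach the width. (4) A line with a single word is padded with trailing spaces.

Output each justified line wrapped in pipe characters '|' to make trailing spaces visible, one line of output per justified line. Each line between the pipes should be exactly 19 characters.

Line 1: ['that', 'as', 'night', 'blue'] (min_width=18, slack=1)
Line 2: ['it', 'universe', 'on'] (min_width=14, slack=5)
Line 3: ['dinosaur', 'as', 'on', 'blue'] (min_width=19, slack=0)

Answer: |that  as night blue|
|it    universe   on|
|dinosaur as on blue|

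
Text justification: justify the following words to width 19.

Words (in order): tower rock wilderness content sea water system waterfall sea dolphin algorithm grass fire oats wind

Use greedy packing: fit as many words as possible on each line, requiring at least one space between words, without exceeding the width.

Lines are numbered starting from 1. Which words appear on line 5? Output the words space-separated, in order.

Answer: dolphin algorithm

Derivation:
Line 1: ['tower', 'rock'] (min_width=10, slack=9)
Line 2: ['wilderness', 'content'] (min_width=18, slack=1)
Line 3: ['sea', 'water', 'system'] (min_width=16, slack=3)
Line 4: ['waterfall', 'sea'] (min_width=13, slack=6)
Line 5: ['dolphin', 'algorithm'] (min_width=17, slack=2)
Line 6: ['grass', 'fire', 'oats'] (min_width=15, slack=4)
Line 7: ['wind'] (min_width=4, slack=15)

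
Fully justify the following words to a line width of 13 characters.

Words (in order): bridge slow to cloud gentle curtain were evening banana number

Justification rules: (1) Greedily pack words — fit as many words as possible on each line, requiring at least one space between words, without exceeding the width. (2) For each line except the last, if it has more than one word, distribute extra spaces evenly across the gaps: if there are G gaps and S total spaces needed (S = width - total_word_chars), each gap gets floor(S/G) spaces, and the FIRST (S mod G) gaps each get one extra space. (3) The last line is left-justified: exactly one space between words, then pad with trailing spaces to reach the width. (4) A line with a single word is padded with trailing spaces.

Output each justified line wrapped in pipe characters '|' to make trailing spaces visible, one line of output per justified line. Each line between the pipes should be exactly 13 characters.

Answer: |bridge   slow|
|to      cloud|
|gentle       |
|curtain  were|
|evening      |
|banana number|

Derivation:
Line 1: ['bridge', 'slow'] (min_width=11, slack=2)
Line 2: ['to', 'cloud'] (min_width=8, slack=5)
Line 3: ['gentle'] (min_width=6, slack=7)
Line 4: ['curtain', 'were'] (min_width=12, slack=1)
Line 5: ['evening'] (min_width=7, slack=6)
Line 6: ['banana', 'number'] (min_width=13, slack=0)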